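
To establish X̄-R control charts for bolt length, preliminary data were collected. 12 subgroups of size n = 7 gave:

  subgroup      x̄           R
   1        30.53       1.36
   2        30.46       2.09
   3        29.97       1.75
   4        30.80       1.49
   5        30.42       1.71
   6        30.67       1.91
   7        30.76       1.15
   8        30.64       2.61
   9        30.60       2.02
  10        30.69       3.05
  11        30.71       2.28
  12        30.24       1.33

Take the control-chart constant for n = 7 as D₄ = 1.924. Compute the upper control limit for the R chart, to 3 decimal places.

R̄ = (1.36 + 2.09 + 1.75 + 1.49 + 1.71 + 1.91 + 1.15 + 2.61 + 2.02 + 3.05 + 2.28 + 1.33) / 12 = 22.7500 / 12 = 1.8958
UCL_R = D₄·R̄ = 1.924 × 1.8958 = 3.6476

3.648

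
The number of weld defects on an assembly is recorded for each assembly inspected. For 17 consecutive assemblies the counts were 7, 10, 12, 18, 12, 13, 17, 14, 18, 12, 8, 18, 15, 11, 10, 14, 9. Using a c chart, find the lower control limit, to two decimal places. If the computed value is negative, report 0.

c̄ = (7 + 10 + 12 + 18 + 12 + 13 + 17 + 14 + 18 + 12 + 8 + 18 + 15 + 11 + 10 + 14 + 9) / 17 = 218 / 17 = 12.8235
LCL = c̄ − 3√c̄ = 12.8235 − 3 × 3.5810 = 2.0805

2.08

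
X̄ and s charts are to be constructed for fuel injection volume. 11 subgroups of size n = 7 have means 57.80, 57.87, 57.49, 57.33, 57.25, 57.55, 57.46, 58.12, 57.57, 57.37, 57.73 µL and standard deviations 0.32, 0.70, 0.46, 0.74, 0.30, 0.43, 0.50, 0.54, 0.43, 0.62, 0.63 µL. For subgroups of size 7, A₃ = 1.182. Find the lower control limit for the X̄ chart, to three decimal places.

56.985

X̄̄ = (57.80 + 57.87 + 57.49 + 57.33 + 57.25 + 57.55 + 57.46 + 58.12 + 57.57 + 57.37 + 57.73) / 11 = 57.5945
s̄ = (0.32 + 0.70 + 0.46 + 0.74 + 0.30 + 0.43 + 0.50 + 0.54 + 0.43 + 0.62 + 0.63) / 11 = 0.5155
LCL = X̄̄ − A₃·s̄ = 57.5945 − 1.182 × 0.5155 = 56.9853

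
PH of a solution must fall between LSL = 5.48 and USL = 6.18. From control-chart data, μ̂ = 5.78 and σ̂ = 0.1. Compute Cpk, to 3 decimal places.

1.000

Cpu = (USL − μ̂) / (3σ̂) = (6.18 − 5.78) / (3 × 0.1) = 1.3333; Cpl = (μ̂ − LSL) / (3σ̂) = (5.78 − 5.48) / (3 × 0.1) = 1.0000; Cpk = min(Cpu, Cpl) = 1.0000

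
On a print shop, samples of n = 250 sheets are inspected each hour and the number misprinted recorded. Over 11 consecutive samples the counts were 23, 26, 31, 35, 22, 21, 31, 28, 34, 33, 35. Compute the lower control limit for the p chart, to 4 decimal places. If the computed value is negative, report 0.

0.0552

p̄ = Σdᵢ / (k·n) = 319 / (11 × 250) = 0.11600
LCL = p̄ − 3·√(p̄(1−p̄)/n) = 0.11600 − 3 × 0.02025 = 0.05524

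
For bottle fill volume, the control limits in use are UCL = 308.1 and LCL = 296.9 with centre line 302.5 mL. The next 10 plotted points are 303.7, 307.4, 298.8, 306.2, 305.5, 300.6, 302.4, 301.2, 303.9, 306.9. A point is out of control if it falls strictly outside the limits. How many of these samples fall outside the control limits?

0

All 10 points lie within [296.9, 308.1].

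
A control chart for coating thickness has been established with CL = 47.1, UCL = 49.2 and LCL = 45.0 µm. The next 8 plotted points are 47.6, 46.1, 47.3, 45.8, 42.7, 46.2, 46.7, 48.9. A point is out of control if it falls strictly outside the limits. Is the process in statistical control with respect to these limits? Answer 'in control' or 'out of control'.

Compare each point to [45.0, 49.2]: sample 5 = 42.7 < LCL.

out of control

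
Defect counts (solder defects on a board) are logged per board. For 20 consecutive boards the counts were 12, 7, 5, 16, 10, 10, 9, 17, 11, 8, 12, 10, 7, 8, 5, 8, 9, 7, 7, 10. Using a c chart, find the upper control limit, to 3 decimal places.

18.598

c̄ = (12 + 7 + 5 + 16 + 10 + 10 + 9 + 17 + 11 + 8 + 12 + 10 + 7 + 8 + 5 + 8 + 9 + 7 + 7 + 10) / 20 = 188 / 20 = 9.4000
UCL = c̄ + 3√c̄ = 9.4000 + 3 × √9.4000 = 9.4000 + 3 × 3.0659 = 18.5978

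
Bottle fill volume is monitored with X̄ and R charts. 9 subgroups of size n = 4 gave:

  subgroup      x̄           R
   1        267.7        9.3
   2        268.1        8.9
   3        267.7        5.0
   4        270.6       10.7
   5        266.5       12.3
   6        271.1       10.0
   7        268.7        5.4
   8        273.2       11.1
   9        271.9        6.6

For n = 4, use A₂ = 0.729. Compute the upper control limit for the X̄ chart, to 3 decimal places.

X̄̄ = (267.7 + 268.1 + 267.7 + 270.6 + 266.5 + 271.1 + 268.7 + 273.2 + 271.9) / 9 = 2425.5000 / 9 = 269.5000
R̄ = (9.3 + 8.9 + 5.0 + 10.7 + 12.3 + 10.0 + 5.4 + 11.1 + 6.6) / 9 = 79.3000 / 9 = 8.8111
UCL = X̄̄ + A₂·R̄ = 269.5000 + 0.729 × 8.8111 = 275.9233

275.923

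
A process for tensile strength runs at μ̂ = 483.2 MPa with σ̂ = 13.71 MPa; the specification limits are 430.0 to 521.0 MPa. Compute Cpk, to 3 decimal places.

Cpu = (USL − μ̂) / (3σ̂) = (521.0 − 483.2) / (3 × 13.71) = 0.9190; Cpl = (μ̂ − LSL) / (3σ̂) = (483.2 − 430.0) / (3 × 13.71) = 1.2935; Cpk = min(Cpu, Cpl) = 0.9190

0.919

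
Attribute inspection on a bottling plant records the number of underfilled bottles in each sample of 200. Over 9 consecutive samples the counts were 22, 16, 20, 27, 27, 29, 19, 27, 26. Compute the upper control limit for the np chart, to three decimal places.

p̄ = Σdᵢ / (k·n) = 213 / (9 × 200) = 0.11833
UCL = np̄ + 3·√(np̄(1−p̄)) = 23.6667 + 3 × √(23.6667×0.88167) = 23.6667 + 3 × 4.5679 = 37.3705

37.370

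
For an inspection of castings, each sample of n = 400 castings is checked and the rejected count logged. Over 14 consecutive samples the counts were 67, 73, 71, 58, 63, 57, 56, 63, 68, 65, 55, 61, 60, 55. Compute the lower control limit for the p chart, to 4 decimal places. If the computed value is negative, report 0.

0.1013

p̄ = Σdᵢ / (k·n) = 872 / (14 × 400) = 0.15571
LCL = p̄ − 3·√(p̄(1−p̄)/n) = 0.15571 − 3 × 0.01813 = 0.10133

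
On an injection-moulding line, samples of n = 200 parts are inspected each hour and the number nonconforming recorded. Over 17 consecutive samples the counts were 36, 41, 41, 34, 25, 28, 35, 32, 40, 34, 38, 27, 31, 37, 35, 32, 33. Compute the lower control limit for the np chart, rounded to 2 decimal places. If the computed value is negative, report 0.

18.11

p̄ = Σdᵢ / (k·n) = 579 / (17 × 200) = 0.17029
LCL = np̄ − 3·√(np̄(1−p̄)) = 34.0588 − 3 × 5.3159 = 18.1111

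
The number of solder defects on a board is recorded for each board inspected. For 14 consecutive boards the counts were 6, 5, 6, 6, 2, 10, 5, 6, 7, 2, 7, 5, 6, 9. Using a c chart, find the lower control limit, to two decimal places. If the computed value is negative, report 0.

0.00

c̄ = (6 + 5 + 6 + 6 + 2 + 10 + 5 + 6 + 7 + 2 + 7 + 5 + 6 + 9) / 14 = 82 / 14 = 5.8571
LCL = c̄ − 3√c̄ = 5.8571 − 3 × 2.4202 = -1.4033 → 0 (cannot be negative)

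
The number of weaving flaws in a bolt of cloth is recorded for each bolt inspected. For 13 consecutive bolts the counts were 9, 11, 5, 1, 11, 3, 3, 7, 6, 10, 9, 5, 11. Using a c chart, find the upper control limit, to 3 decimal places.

14.937

c̄ = (9 + 11 + 5 + 1 + 11 + 3 + 3 + 7 + 6 + 10 + 9 + 5 + 11) / 13 = 91 / 13 = 7.0000
UCL = c̄ + 3√c̄ = 7.0000 + 3 × √7.0000 = 7.0000 + 3 × 2.6458 = 14.9373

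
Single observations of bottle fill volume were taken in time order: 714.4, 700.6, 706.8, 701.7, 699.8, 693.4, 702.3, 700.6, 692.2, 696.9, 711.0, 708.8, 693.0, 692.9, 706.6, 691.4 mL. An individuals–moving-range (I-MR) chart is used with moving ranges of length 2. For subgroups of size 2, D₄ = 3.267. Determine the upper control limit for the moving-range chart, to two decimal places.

Moving ranges: 13.8, 6.2, 5.1, 1.9, 6.4, 8.9, 1.7, 8.4, 4.7, 14.1, 2.2, 15.8, 0.1, 13.7, 15.2; M̄R̄ = 118.2000 / 15 = 7.8800
UCL_MR = D₄·M̄R̄ = 3.267 × 7.8800 = 25.7440

25.74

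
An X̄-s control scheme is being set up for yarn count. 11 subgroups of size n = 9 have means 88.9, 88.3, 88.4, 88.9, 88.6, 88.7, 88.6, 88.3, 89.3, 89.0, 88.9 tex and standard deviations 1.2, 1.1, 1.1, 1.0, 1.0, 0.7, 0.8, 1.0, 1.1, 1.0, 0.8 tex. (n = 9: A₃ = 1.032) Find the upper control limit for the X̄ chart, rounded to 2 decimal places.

X̄̄ = (88.9 + 88.3 + 88.4 + 88.9 + 88.6 + 88.7 + 88.6 + 88.3 + 89.3 + 89.0 + 88.9) / 11 = 88.7182
s̄ = (1.2 + 1.1 + 1.1 + 1.0 + 1.0 + 0.7 + 0.8 + 1.0 + 1.1 + 1.0 + 0.8) / 11 = 0.9818
UCL = X̄̄ + A₃·s̄ = 88.7182 + 1.032 × 0.9818 = 89.7314

89.73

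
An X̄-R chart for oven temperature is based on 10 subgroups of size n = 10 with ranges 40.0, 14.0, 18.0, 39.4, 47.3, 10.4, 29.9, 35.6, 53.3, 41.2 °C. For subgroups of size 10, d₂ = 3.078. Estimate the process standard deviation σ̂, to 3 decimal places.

R̄ = (40.0 + 14.0 + 18.0 + 39.4 + 47.3 + 10.4 + 29.9 + 35.6 + 53.3 + 41.2) / 10 = 32.9100
σ̂ = R̄ / d₂ = 32.9100 / 3.078 = 10.6920

10.692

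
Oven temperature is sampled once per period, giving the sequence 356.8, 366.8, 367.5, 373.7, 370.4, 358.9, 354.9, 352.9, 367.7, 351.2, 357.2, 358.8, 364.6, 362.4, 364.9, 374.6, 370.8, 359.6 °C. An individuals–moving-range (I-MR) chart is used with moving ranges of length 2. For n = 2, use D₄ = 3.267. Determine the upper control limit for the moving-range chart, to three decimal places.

Moving ranges: 10.0, 0.7, 6.2, 3.3, 11.5, 4.0, 2.0, 14.8, 16.5, 6.0, 1.6, 5.8, 2.2, 2.5, 9.7, 3.8, 11.2; M̄R̄ = 111.8000 / 17 = 6.5765
UCL_MR = D₄·M̄R̄ = 3.267 × 6.5765 = 21.4853

21.485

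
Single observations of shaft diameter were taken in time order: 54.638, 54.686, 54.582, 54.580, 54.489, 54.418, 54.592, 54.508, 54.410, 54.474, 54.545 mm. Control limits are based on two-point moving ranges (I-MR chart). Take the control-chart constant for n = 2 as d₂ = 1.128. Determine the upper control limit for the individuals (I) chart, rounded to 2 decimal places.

54.75

X̄ = (54.638 + 54.686 + 54.582 + 54.580 + 54.489 + 54.418 + 54.592 + 54.508 + 54.410 + 54.474 + 54.545) / 11 = 54.5384
Moving ranges: 0.048, 0.104, 0.002, 0.091, 0.071, 0.174, 0.084, 0.098, 0.064, 0.071; M̄R̄ = 0.8070 / 10 = 0.0807
UCL = X̄ + 3·M̄R̄/d₂ = 54.5384 + 3 × 0.0807 / 1.128 = 54.7530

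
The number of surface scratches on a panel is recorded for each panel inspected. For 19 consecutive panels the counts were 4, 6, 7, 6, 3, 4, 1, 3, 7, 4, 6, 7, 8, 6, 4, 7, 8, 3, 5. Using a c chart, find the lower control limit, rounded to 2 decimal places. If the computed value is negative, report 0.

0.00

c̄ = (4 + 6 + 7 + 6 + 3 + 4 + 1 + 3 + 7 + 4 + 6 + 7 + 8 + 6 + 4 + 7 + 8 + 3 + 5) / 19 = 99 / 19 = 5.2105
LCL = c̄ − 3√c̄ = 5.2105 − 3 × 2.2827 = -1.6374 → 0 (cannot be negative)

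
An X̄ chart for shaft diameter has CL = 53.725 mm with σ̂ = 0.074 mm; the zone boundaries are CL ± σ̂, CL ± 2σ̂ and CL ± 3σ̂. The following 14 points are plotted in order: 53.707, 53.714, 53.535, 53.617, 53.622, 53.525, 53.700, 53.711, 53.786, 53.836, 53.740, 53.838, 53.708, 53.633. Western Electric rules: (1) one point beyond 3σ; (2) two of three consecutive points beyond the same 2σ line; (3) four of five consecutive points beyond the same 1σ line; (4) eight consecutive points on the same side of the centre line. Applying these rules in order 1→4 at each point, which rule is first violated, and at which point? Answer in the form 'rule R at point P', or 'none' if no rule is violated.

rule 3 at point 6

Zone of each point (C = within 1σ̂, B = 1σ̂–2σ̂, A = 2σ̂–3σ̂, * = beyond 3σ̂; sign = side of CL): 1:-C, 2:-C, 3:-A, 4:-B, 5:-B, 6:-A, 7:-C, 8:-C, 9:+C, 10:+B, 11:+C, 12:+B, 13:-C, 14:-B
Rule 3 (four of five consecutive points beyond the same 1σ limit) is satisfied at point 6.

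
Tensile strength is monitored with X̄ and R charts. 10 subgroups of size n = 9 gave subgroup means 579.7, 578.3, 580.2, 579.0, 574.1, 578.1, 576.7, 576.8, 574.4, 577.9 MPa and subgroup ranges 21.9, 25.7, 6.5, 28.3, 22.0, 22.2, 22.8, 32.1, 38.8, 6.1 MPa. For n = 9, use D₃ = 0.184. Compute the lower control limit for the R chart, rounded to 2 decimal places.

4.17

R̄ = (21.9 + 25.7 + 6.5 + 28.3 + 22.0 + 22.2 + 22.8 + 32.1 + 38.8 + 6.1) / 10 = 226.4000 / 10 = 22.6400
LCL_R = D₃·R̄ = 0.184 × 22.6400 = 4.1658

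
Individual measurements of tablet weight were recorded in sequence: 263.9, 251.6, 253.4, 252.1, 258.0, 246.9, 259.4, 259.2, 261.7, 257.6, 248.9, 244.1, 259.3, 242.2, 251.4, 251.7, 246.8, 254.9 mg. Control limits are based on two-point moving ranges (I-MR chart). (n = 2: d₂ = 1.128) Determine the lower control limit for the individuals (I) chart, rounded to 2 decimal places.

X̄ = (263.9 + 251.6 + 253.4 + 252.1 + 258.0 + 246.9 + 259.4 + 259.2 + 261.7 + 257.6 + 248.9 + 244.1 + 259.3 + 242.2 + 251.4 + 251.7 + 246.8 + 254.9) / 18 = 253.5056
Moving ranges: 12.3, 1.8, 1.3, 5.9, 11.1, 12.5, 0.2, 2.5, 4.1, 8.7, 4.8, 15.2, 17.1, 9.2, 0.3, 4.9, 8.1; M̄R̄ = 120.0000 / 17 = 7.0588
LCL = X̄ − 3·M̄R̄/d₂ = 253.5056 − 3 × 7.0588 / 1.128 = 234.7321

234.73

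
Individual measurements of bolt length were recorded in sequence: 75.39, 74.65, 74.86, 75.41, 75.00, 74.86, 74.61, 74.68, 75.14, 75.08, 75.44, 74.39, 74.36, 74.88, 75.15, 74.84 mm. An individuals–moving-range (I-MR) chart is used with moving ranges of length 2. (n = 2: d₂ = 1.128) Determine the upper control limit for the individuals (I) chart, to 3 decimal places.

75.884

X̄ = (75.39 + 74.65 + 74.86 + 75.41 + 75.00 + 74.86 + 74.61 + 74.68 + 75.14 + 75.08 + 75.44 + 74.39 + 74.36 + 74.88 + 75.15 + 74.84) / 16 = 74.9213
Moving ranges: 0.74, 0.21, 0.55, 0.41, 0.14, 0.25, 0.07, 0.46, 0.06, 0.36, 1.05, 0.03, 0.52, 0.27, 0.31; M̄R̄ = 5.4300 / 15 = 0.3620
UCL = X̄ + 3·M̄R̄/d₂ = 74.9213 + 3 × 0.3620 / 1.128 = 75.8840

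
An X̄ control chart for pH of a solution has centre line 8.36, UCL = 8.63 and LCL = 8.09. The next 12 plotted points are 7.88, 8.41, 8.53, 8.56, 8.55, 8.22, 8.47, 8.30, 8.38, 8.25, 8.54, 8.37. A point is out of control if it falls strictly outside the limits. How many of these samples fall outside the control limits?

1

Compare each point to [8.09, 8.63]: sample 1 = 7.88 < LCL.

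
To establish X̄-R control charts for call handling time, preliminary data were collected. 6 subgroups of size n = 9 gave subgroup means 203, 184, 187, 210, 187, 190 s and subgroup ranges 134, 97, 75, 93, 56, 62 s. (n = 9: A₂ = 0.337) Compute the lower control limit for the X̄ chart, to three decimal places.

X̄̄ = (203 + 184 + 187 + 210 + 187 + 190) / 6 = 1161.0000 / 6 = 193.5000
R̄ = (134 + 97 + 75 + 93 + 56 + 62) / 6 = 517.0000 / 6 = 86.1667
LCL = X̄̄ − A₂·R̄ = 193.5000 − 0.337 × 86.1667 = 164.4618

164.462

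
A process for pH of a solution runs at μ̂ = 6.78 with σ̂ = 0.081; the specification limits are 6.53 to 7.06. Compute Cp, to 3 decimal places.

1.091

Cp = (USL − LSL) / (6σ̂) = (7.06 − 6.53) / (6 × 0.081) = 0.5300 / 0.4860 = 1.0905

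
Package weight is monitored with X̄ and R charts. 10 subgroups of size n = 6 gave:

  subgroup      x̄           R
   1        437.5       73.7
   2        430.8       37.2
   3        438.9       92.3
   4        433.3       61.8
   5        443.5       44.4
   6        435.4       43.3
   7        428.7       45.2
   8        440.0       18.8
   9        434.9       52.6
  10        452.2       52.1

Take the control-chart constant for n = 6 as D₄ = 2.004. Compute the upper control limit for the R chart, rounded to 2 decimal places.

104.49

R̄ = (73.7 + 37.2 + 92.3 + 61.8 + 44.4 + 43.3 + 45.2 + 18.8 + 52.6 + 52.1) / 10 = 521.4000 / 10 = 52.1400
UCL_R = D₄·R̄ = 2.004 × 52.1400 = 104.4886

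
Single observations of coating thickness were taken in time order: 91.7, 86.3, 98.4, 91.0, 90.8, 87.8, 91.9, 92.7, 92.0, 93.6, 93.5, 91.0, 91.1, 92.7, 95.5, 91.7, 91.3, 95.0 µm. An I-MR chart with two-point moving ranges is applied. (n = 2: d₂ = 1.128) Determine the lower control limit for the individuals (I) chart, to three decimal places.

84.242

X̄ = (91.7 + 86.3 + 98.4 + 91.0 + 90.8 + 87.8 + 91.9 + 92.7 + 92.0 + 93.6 + 93.5 + 91.0 + 91.1 + 92.7 + 95.5 + 91.7 + 91.3 + 95.0) / 18 = 92.1111
Moving ranges: 5.4, 12.1, 7.4, 0.2, 3.0, 4.1, 0.8, 0.7, 1.6, 0.1, 2.5, 0.1, 1.6, 2.8, 3.8, 0.4, 3.7; M̄R̄ = 50.3000 / 17 = 2.9588
LCL = X̄ − 3·M̄R̄/d₂ = 92.1111 − 3 × 2.9588 / 1.128 = 84.2419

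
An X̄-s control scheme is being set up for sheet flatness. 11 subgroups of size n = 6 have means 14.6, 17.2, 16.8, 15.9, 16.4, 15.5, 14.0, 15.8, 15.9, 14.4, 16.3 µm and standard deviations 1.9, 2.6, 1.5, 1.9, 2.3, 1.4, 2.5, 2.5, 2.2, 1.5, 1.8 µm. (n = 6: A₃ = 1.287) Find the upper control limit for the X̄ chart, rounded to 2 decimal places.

X̄̄ = (14.6 + 17.2 + 16.8 + 15.9 + 16.4 + 15.5 + 14.0 + 15.8 + 15.9 + 14.4 + 16.3) / 11 = 15.7091
s̄ = (1.9 + 2.6 + 1.5 + 1.9 + 2.3 + 1.4 + 2.5 + 2.5 + 2.2 + 1.5 + 1.8) / 11 = 2.0091
UCL = X̄̄ + A₃·s̄ = 15.7091 + 1.287 × 2.0091 = 18.2948

18.29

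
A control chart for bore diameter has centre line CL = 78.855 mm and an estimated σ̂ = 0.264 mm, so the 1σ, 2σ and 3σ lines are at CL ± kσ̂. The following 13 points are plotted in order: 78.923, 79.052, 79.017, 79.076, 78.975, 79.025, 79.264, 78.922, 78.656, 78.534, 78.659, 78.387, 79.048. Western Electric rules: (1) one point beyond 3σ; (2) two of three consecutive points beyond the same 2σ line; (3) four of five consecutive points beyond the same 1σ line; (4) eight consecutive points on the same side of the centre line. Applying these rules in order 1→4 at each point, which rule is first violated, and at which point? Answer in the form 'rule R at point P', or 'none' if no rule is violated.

rule 4 at point 8

Zone of each point (C = within 1σ̂, B = 1σ̂–2σ̂, A = 2σ̂–3σ̂, * = beyond 3σ̂; sign = side of CL): 1:+C, 2:+C, 3:+C, 4:+C, 5:+C, 6:+C, 7:+B, 8:+C, 9:-C, 10:-B, 11:-C, 12:-B, 13:+C
Rule 4 (eight consecutive points on the same side of the centre line) is satisfied at point 8.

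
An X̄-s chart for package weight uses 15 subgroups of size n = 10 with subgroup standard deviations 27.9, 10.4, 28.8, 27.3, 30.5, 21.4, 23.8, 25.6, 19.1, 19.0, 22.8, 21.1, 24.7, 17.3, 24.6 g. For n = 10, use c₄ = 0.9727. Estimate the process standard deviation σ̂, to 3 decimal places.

s̄ = (27.9 + 10.4 + 28.8 + 27.3 + 30.5 + 21.4 + 23.8 + 25.6 + 19.1 + 19.0 + 22.8 + 21.1 + 24.7 + 17.3 + 24.6) / 15 = 22.9533
σ̂ = s̄ / c₄ = 22.9533 / 0.9727 = 23.5975

23.598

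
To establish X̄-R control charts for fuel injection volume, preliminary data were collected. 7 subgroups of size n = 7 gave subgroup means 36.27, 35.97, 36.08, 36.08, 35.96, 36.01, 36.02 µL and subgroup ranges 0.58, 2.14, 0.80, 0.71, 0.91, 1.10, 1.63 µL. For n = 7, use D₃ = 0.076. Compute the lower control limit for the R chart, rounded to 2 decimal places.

0.09

R̄ = (0.58 + 2.14 + 0.80 + 0.71 + 0.91 + 1.10 + 1.63) / 7 = 7.8700 / 7 = 1.1243
LCL_R = D₃·R̄ = 0.076 × 1.1243 = 0.0854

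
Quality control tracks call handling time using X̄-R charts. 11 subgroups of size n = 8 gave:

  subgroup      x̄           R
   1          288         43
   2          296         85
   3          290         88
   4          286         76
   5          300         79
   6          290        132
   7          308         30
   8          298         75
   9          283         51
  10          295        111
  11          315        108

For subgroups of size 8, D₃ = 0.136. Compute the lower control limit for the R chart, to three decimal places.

10.855

R̄ = (43 + 85 + 88 + 76 + 79 + 132 + 30 + 75 + 51 + 111 + 108) / 11 = 878.0000 / 11 = 79.8182
LCL_R = D₃·R̄ = 0.136 × 79.8182 = 10.8553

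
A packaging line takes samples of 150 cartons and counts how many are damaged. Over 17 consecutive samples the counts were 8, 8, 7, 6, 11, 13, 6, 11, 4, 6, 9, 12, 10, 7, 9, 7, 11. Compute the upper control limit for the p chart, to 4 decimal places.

0.1136

p̄ = Σdᵢ / (k·n) = 145 / (17 × 150) = 0.05686
UCL = p̄ + 3·√(p̄(1−p̄)/n) = 0.05686 + 3 × √(0.05686×0.94314/150) = 0.05686 + 3 × 0.01891 = 0.11359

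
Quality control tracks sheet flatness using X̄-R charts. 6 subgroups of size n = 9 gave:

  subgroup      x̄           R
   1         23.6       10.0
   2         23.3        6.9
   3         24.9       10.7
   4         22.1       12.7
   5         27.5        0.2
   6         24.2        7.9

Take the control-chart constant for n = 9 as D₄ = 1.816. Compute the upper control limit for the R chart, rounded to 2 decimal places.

14.65

R̄ = (10.0 + 6.9 + 10.7 + 12.7 + 0.2 + 7.9) / 6 = 48.4000 / 6 = 8.0667
UCL_R = D₄·R̄ = 1.816 × 8.0667 = 14.6491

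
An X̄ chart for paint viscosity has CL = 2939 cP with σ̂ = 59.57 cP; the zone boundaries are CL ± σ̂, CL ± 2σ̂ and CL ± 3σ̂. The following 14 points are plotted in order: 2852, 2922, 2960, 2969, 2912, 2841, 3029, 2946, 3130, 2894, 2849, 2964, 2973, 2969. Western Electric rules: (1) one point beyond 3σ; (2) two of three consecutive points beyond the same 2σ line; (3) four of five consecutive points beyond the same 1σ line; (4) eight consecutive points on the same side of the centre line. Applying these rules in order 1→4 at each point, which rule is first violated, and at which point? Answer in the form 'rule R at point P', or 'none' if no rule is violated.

rule 1 at point 9

Zone of each point (C = within 1σ̂, B = 1σ̂–2σ̂, A = 2σ̂–3σ̂, * = beyond 3σ̂; sign = side of CL): 1:-B, 2:-C, 3:+C, 4:+C, 5:-C, 6:-B, 7:+B, 8:+C, 9:+*, 10:-C, 11:-B, 12:+C, 13:+C, 14:+C
Rule 1 (one point beyond the 3σ limits) is satisfied at point 9.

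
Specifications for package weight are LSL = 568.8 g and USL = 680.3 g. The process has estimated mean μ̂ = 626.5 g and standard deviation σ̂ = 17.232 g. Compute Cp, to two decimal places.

Cp = (USL − LSL) / (6σ̂) = (680.3 − 568.8) / (6 × 17.232) = 111.5000 / 103.3920 = 1.0784

1.08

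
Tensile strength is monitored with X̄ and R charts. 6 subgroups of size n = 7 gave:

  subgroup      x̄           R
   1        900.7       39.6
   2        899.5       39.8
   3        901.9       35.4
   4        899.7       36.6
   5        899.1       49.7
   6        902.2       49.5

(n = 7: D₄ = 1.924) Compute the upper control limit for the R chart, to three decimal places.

80.359

R̄ = (39.6 + 39.8 + 35.4 + 36.6 + 49.7 + 49.5) / 6 = 250.6000 / 6 = 41.7667
UCL_R = D₄·R̄ = 1.924 × 41.7667 = 80.3591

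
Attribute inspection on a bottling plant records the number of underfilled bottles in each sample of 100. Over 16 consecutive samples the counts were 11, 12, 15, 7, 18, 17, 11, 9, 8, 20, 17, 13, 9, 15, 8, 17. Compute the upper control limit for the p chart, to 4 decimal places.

0.2301

p̄ = Σdᵢ / (k·n) = 207 / (16 × 100) = 0.12937
UCL = p̄ + 3·√(p̄(1−p̄)/n) = 0.12937 + 3 × √(0.12937×0.87062/100) = 0.12937 + 3 × 0.03356 = 0.23006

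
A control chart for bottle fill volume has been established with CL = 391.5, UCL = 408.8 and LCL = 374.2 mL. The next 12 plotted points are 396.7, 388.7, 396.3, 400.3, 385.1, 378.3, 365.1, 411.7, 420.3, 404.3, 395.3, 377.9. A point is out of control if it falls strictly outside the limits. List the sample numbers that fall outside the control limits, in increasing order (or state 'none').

Compare each point to [374.2, 408.8]: sample 7 = 365.1 < LCL; sample 8 = 411.7 > UCL; sample 9 = 420.3 > UCL.

7, 8, 9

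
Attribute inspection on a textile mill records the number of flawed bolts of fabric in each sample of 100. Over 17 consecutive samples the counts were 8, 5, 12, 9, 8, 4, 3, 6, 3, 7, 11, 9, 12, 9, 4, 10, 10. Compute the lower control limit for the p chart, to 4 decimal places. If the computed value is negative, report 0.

0.0000

p̄ = Σdᵢ / (k·n) = 130 / (17 × 100) = 0.07647
LCL = p̄ − 3·√(p̄(1−p̄)/n) = 0.07647 − 3 × 0.02657 = -0.00325 → 0 (negative, so LCL = 0)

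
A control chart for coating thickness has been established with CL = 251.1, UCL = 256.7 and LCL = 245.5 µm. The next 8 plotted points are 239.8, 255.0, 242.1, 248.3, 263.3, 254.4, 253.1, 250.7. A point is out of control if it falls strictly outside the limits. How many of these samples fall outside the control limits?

3

Compare each point to [245.5, 256.7]: sample 1 = 239.8 < LCL; sample 3 = 242.1 < LCL; sample 5 = 263.3 > UCL.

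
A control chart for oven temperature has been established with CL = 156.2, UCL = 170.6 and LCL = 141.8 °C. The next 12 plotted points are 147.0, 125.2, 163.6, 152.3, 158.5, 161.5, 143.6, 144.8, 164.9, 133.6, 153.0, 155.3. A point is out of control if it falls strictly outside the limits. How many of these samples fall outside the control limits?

Compare each point to [141.8, 170.6]: sample 2 = 125.2 < LCL; sample 10 = 133.6 < LCL.

2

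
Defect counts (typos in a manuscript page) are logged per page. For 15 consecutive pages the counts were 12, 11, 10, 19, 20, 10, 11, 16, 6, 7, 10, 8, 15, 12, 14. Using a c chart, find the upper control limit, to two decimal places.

c̄ = (12 + 11 + 10 + 19 + 20 + 10 + 11 + 16 + 6 + 7 + 10 + 8 + 15 + 12 + 14) / 15 = 181 / 15 = 12.0667
UCL = c̄ + 3√c̄ = 12.0667 + 3 × √12.0667 = 12.0667 + 3 × 3.4737 = 22.4878

22.49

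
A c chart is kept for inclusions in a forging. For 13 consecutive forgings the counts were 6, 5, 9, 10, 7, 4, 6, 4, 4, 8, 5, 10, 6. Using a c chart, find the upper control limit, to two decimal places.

14.09

c̄ = (6 + 5 + 9 + 10 + 7 + 4 + 6 + 4 + 4 + 8 + 5 + 10 + 6) / 13 = 84 / 13 = 6.4615
UCL = c̄ + 3√c̄ = 6.4615 + 3 × √6.4615 = 6.4615 + 3 × 2.5420 = 14.0874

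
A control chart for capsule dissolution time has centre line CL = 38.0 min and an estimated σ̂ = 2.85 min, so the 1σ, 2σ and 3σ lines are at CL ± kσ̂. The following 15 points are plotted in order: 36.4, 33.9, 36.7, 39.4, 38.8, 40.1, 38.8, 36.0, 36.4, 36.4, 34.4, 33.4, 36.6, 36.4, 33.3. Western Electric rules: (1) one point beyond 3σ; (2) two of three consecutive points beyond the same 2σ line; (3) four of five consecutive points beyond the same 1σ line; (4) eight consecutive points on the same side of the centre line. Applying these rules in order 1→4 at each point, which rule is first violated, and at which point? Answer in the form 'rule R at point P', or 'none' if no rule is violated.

Zone of each point (C = within 1σ̂, B = 1σ̂–2σ̂, A = 2σ̂–3σ̂, * = beyond 3σ̂; sign = side of CL): 1:-C, 2:-B, 3:-C, 4:+C, 5:+C, 6:+C, 7:+C, 8:-C, 9:-C, 10:-C, 11:-B, 12:-B, 13:-C, 14:-C, 15:-B
Rule 4 (eight consecutive points on the same side of the centre line) is satisfied at point 15.

rule 4 at point 15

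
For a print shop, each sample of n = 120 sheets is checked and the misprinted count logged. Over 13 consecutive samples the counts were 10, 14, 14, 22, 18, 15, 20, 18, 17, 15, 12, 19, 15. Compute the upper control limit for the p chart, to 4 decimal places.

p̄ = Σdᵢ / (k·n) = 209 / (13 × 120) = 0.13397
UCL = p̄ + 3·√(p̄(1−p̄)/n) = 0.13397 + 3 × √(0.13397×0.86603/120) = 0.13397 + 3 × 0.03109 = 0.22726

0.2273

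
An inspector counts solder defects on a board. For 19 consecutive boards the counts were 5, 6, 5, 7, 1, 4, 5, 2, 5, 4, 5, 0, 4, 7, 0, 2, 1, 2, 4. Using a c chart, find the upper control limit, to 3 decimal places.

c̄ = (5 + 6 + 5 + 7 + 1 + 4 + 5 + 2 + 5 + 4 + 5 + 0 + 4 + 7 + 0 + 2 + 1 + 2 + 4) / 19 = 69 / 19 = 3.6316
UCL = c̄ + 3√c̄ = 3.6316 + 3 × √3.6316 = 3.6316 + 3 × 1.9057 = 9.3486

9.349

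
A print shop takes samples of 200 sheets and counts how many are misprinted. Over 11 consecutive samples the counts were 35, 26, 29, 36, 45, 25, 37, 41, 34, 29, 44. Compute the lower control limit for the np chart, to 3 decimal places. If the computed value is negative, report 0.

18.582

p̄ = Σdᵢ / (k·n) = 381 / (11 × 200) = 0.17318
LCL = np̄ − 3·√(np̄(1−p̄)) = 34.6364 − 3 × 5.3514 = 18.5820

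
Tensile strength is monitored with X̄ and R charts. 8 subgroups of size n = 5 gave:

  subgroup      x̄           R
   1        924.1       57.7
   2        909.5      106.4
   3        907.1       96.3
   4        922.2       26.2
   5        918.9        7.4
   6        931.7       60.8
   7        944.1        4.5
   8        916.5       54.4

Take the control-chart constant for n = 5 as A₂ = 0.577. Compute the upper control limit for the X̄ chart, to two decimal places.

951.60

X̄̄ = (924.1 + 909.5 + 907.1 + 922.2 + 918.9 + 931.7 + 944.1 + 916.5) / 8 = 7374.1000 / 8 = 921.7625
R̄ = (57.7 + 106.4 + 96.3 + 26.2 + 7.4 + 60.8 + 4.5 + 54.4) / 8 = 413.7000 / 8 = 51.7125
UCL = X̄̄ + A₂·R̄ = 921.7625 + 0.577 × 51.7125 = 951.6006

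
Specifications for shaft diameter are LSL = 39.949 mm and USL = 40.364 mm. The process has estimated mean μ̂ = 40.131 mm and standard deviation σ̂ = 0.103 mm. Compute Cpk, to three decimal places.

0.589

Cpu = (USL − μ̂) / (3σ̂) = (40.364 − 40.131) / (3 × 0.103) = 0.7540; Cpl = (μ̂ − LSL) / (3σ̂) = (40.131 − 39.949) / (3 × 0.103) = 0.5890; Cpk = min(Cpu, Cpl) = 0.5890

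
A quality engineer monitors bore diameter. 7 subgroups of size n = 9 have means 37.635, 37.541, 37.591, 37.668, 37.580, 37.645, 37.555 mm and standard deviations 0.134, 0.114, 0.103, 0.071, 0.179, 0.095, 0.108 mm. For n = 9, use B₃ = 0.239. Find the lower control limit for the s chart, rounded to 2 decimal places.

s̄ = (0.134 + 0.114 + 0.103 + 0.071 + 0.179 + 0.095 + 0.108) / 7 = 0.1149
LCL_s = B₃·s̄ = 0.239 × 0.1149 = 0.0275

0.03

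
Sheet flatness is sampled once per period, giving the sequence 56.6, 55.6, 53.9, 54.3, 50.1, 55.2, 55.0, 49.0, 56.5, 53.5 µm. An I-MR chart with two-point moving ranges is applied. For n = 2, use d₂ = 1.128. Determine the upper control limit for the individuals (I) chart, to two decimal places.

X̄ = (56.6 + 55.6 + 53.9 + 54.3 + 50.1 + 55.2 + 55.0 + 49.0 + 56.5 + 53.5) / 10 = 53.9700
Moving ranges: 1.0, 1.7, 0.4, 4.2, 5.1, 0.2, 6.0, 7.5, 3.0; M̄R̄ = 29.1000 / 9 = 3.2333
UCL = X̄ + 3·M̄R̄/d₂ = 53.9700 + 3 × 3.2333 / 1.128 = 62.5693

62.57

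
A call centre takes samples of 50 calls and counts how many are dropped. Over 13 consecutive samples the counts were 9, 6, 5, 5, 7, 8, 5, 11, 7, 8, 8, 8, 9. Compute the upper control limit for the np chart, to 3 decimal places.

14.911

p̄ = Σdᵢ / (k·n) = 96 / (13 × 50) = 0.14769
UCL = np̄ + 3·√(np̄(1−p̄)) = 7.3846 + 3 × √(7.3846×0.85231) = 7.3846 + 3 × 2.5088 = 14.9109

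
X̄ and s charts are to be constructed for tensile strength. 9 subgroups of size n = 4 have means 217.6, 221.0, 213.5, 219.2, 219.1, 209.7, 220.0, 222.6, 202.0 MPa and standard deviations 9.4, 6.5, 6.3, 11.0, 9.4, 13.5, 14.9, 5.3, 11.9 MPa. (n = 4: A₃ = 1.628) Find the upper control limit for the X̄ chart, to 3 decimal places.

X̄̄ = (217.6 + 221.0 + 213.5 + 219.2 + 219.1 + 209.7 + 220.0 + 222.6 + 202.0) / 9 = 216.0778
s̄ = (9.4 + 6.5 + 6.3 + 11.0 + 9.4 + 13.5 + 14.9 + 5.3 + 11.9) / 9 = 9.8000
UCL = X̄̄ + A₃·s̄ = 216.0778 + 1.628 × 9.8000 = 232.0322

232.032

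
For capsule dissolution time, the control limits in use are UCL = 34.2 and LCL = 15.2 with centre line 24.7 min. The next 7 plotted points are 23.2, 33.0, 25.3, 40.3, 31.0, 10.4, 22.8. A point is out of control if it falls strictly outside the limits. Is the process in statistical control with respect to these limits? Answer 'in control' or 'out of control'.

out of control

Compare each point to [15.2, 34.2]: sample 4 = 40.3 > UCL; sample 6 = 10.4 < LCL.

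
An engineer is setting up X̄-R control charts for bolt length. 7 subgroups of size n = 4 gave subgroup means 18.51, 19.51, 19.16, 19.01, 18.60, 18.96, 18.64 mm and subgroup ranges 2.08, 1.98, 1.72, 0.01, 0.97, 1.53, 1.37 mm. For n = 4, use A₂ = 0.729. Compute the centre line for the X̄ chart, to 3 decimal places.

X̄̄ = (18.51 + 19.51 + 19.16 + 19.01 + 18.60 + 18.96 + 18.64) / 7 = 132.3900 / 7 = 18.9129
CL = X̄̄ = 18.9129

18.913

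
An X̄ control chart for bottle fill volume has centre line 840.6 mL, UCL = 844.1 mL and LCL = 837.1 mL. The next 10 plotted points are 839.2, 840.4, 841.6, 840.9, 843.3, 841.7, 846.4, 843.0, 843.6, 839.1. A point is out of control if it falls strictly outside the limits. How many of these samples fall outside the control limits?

Compare each point to [837.1, 844.1]: sample 7 = 846.4 > UCL.

1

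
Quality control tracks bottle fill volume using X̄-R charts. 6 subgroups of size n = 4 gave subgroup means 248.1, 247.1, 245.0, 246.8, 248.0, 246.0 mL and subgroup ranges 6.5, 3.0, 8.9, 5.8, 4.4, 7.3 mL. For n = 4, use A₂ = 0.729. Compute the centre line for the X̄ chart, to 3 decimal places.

246.833

X̄̄ = (248.1 + 247.1 + 245.0 + 246.8 + 248.0 + 246.0) / 6 = 1481.0000 / 6 = 246.8333
CL = X̄̄ = 246.8333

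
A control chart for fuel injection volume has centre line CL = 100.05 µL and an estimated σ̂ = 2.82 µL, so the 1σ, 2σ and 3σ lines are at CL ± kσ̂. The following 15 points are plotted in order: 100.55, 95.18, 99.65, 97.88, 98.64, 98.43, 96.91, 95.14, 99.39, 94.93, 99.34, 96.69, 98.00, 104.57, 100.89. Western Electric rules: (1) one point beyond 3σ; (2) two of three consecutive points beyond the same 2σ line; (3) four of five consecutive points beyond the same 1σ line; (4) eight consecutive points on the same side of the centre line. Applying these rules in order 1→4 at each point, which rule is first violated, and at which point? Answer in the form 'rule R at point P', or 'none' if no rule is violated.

Zone of each point (C = within 1σ̂, B = 1σ̂–2σ̂, A = 2σ̂–3σ̂, * = beyond 3σ̂; sign = side of CL): 1:+C, 2:-B, 3:-C, 4:-C, 5:-C, 6:-C, 7:-B, 8:-B, 9:-C, 10:-B, 11:-C, 12:-B, 13:-C, 14:+B, 15:+C
Rule 4 (eight consecutive points on the same side of the centre line) is satisfied at point 9.

rule 4 at point 9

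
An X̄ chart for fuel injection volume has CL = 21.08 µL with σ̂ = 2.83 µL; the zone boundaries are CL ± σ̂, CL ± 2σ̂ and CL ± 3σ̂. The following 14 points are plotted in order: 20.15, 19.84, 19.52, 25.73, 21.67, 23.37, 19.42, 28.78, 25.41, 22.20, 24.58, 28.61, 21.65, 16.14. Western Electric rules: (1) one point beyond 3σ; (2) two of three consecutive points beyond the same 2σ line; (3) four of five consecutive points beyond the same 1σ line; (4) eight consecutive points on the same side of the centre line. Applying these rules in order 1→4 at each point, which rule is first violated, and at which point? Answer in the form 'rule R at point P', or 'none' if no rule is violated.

Zone of each point (C = within 1σ̂, B = 1σ̂–2σ̂, A = 2σ̂–3σ̂, * = beyond 3σ̂; sign = side of CL): 1:-C, 2:-C, 3:-C, 4:+B, 5:+C, 6:+C, 7:-C, 8:+A, 9:+B, 10:+C, 11:+B, 12:+A, 13:+C, 14:-B
Rule 3 (four of five consecutive points beyond the same 1σ limit) is satisfied at point 12.

rule 3 at point 12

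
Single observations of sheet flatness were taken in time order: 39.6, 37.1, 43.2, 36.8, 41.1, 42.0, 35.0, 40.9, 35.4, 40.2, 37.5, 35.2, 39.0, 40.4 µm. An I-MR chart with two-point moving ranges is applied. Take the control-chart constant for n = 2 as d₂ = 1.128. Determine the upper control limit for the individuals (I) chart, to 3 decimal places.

49.780

X̄ = (39.6 + 37.1 + 43.2 + 36.8 + 41.1 + 42.0 + 35.0 + 40.9 + 35.4 + 40.2 + 37.5 + 35.2 + 39.0 + 40.4) / 14 = 38.8143
Moving ranges: 2.5, 6.1, 6.4, 4.3, 0.9, 7.0, 5.9, 5.5, 4.8, 2.7, 2.3, 3.8, 1.4; M̄R̄ = 53.6000 / 13 = 4.1231
UCL = X̄ + 3·M̄R̄/d₂ = 38.8143 + 3 × 4.1231 / 1.128 = 49.7799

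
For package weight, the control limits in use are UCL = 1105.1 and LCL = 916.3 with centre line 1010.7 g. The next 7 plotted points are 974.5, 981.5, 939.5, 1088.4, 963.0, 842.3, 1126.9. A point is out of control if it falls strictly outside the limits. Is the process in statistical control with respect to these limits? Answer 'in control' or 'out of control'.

out of control

Compare each point to [916.3, 1105.1]: sample 6 = 842.3 < LCL; sample 7 = 1126.9 > UCL.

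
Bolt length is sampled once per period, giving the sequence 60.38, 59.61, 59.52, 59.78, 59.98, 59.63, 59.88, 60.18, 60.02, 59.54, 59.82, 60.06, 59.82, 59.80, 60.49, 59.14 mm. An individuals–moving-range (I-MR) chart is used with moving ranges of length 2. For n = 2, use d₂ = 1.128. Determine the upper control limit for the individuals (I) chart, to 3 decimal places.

X̄ = (60.38 + 59.61 + 59.52 + 59.78 + 59.98 + 59.63 + 59.88 + 60.18 + 60.02 + 59.54 + 59.82 + 60.06 + 59.82 + 59.80 + 60.49 + 59.14) / 16 = 59.8531
Moving ranges: 0.77, 0.09, 0.26, 0.20, 0.35, 0.25, 0.30, 0.16, 0.48, 0.28, 0.24, 0.24, 0.02, 0.69, 1.35; M̄R̄ = 5.6800 / 15 = 0.3787
UCL = X̄ + 3·M̄R̄/d₂ = 59.8531 + 3 × 0.3787 / 1.128 = 60.8602

60.860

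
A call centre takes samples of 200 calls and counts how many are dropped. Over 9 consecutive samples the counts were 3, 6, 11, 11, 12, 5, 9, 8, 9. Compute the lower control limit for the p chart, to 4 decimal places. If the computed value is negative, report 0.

0.0000

p̄ = Σdᵢ / (k·n) = 74 / (9 × 200) = 0.04111
LCL = p̄ − 3·√(p̄(1−p̄)/n) = 0.04111 − 3 × 0.01404 = -0.00101 → 0 (negative, so LCL = 0)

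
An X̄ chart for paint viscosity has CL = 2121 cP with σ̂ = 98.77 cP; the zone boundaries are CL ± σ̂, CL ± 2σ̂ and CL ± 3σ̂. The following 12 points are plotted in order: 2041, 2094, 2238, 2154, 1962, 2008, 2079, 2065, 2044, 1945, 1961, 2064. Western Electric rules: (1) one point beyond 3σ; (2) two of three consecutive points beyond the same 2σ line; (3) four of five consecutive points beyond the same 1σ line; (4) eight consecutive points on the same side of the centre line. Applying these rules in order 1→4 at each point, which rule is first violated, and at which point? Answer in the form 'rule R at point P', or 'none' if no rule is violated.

rule 4 at point 12

Zone of each point (C = within 1σ̂, B = 1σ̂–2σ̂, A = 2σ̂–3σ̂, * = beyond 3σ̂; sign = side of CL): 1:-C, 2:-C, 3:+B, 4:+C, 5:-B, 6:-B, 7:-C, 8:-C, 9:-C, 10:-B, 11:-B, 12:-C
Rule 4 (eight consecutive points on the same side of the centre line) is satisfied at point 12.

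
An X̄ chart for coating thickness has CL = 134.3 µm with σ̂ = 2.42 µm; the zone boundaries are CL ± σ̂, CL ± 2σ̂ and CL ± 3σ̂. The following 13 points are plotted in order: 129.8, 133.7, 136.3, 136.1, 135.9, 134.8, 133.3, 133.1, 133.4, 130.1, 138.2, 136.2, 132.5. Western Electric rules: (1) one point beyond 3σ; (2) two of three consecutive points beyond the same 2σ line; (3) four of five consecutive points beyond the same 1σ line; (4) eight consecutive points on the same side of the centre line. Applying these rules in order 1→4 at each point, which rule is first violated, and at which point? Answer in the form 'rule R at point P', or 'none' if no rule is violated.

none

Zone of each point (C = within 1σ̂, B = 1σ̂–2σ̂, A = 2σ̂–3σ̂, * = beyond 3σ̂; sign = side of CL): 1:-B, 2:-C, 3:+C, 4:+C, 5:+C, 6:+C, 7:-C, 8:-C, 9:-C, 10:-B, 11:+B, 12:+C, 13:-C
No rule fires across all 13 points.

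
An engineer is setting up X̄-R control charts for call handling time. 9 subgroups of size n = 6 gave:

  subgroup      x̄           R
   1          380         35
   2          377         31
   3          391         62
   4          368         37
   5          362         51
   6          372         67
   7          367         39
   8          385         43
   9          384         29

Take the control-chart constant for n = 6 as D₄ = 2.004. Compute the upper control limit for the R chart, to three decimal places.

R̄ = (35 + 31 + 62 + 37 + 51 + 67 + 39 + 43 + 29) / 9 = 394.0000 / 9 = 43.7778
UCL_R = D₄·R̄ = 2.004 × 43.7778 = 87.7307

87.731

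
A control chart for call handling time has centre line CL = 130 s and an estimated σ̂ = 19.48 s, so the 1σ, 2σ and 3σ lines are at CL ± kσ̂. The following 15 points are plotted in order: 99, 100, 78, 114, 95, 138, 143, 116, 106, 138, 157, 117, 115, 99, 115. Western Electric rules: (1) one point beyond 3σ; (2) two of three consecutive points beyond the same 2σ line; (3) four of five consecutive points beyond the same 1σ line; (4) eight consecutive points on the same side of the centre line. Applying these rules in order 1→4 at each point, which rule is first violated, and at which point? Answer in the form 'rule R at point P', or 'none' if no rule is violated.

rule 3 at point 5

Zone of each point (C = within 1σ̂, B = 1σ̂–2σ̂, A = 2σ̂–3σ̂, * = beyond 3σ̂; sign = side of CL): 1:-B, 2:-B, 3:-A, 4:-C, 5:-B, 6:+C, 7:+C, 8:-C, 9:-B, 10:+C, 11:+B, 12:-C, 13:-C, 14:-B, 15:-C
Rule 3 (four of five consecutive points beyond the same 1σ limit) is satisfied at point 5.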